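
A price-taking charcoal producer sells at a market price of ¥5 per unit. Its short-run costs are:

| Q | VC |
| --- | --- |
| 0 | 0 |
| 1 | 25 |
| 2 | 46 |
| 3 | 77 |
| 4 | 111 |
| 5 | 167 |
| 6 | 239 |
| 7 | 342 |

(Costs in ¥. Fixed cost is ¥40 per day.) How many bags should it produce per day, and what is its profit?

Tabulate TR − TC: Q=0: -40; Q=1: -60; Q=2: -76; Q=3: -102; Q=4: -131; Q=5: -182; Q=6: -249; Q=7: -347.
Profit is highest at Q = 0. Equivalently, the lowest AVC in the table is 46/2 ≈ ¥23 at Q = 2, and P = ¥5 falls below it — price never covers variable cost, so the firm shuts down and loses only its fixed cost.

Q = 0 (shut down); profit = -¥40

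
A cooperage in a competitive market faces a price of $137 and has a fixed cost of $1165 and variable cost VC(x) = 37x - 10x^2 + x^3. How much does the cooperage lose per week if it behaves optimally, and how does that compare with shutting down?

AVC = 37 - 10x + x^2 has its minimum $12 at x = 5; price $137 clears that bar, so the firm operates.
MC = 37 - 20x + 3x^2. Setting P = MC and taking the root on the rising branch gives x* = 10.
TR = 137·10 = 1370. TC = 1165 + 370 = 1535. Profit = 1370 − 1535 = -$165.
By producing, the firm covers all variable cost plus $1000 of fixed cost; shutting down would lose the full $1165.

Profit = -$165 at x = 10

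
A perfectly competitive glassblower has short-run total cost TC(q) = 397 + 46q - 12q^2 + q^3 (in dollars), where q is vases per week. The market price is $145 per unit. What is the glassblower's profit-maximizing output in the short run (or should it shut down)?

Produce at q = 11

From TC, MC = TC'(q) = 46 - 24q + 3q^2 and AVC = VC/q = 46 - 12q + q^2.
AVC hits its minimum where MC = AVC, at q = 6, giving min AVC = 46 - 12·6 + 6^2 = $10.
Since P = $145 ≥ min AVC = $10, price covers variable cost and the firm should produce.
Solving P = MC: -99 - 24q + 3q^2 = 0 ⇒ q = -3 or 11. On the upward-sloping branch, q* = 11.
Check: AVC at q = 11 is $35 ≤ P, so revenue covers variable cost.
Profit = P·q − TC = 145·11 − 782 = $813.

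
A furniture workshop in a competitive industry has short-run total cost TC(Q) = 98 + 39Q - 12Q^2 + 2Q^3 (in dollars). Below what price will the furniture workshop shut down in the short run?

Short-run supply begins at min AVC. From VC = 39Q - 12Q^2 + 2Q^3, AVC = 39 - 12Q + 2Q^2.
dAVC/dQ = -12 + 4Q = 0 gives Q = 3. min AVC = 39 - 12·3 + 2·3^2 = 21.
So the shutdown price is $21.

$21 per unit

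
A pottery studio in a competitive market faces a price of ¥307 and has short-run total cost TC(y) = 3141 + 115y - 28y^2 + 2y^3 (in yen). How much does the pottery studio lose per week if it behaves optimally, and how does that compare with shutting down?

Profit = -¥261 at y = 12

AVC = 115 - 28y + 2y^2; min AVC = ¥17 at y = 7. Since P = ¥307 ≥ min AVC, the firm produces.
With MC = 115 - 56y + 6y^2, P = MC on the upward-sloping part at y* = 12.
TR = 307·12 = 3684. TC = 3141 + 804 = 3945. Profit = 3684 − 3945 = -¥261.
Shutting down would mean losing the fixed cost of ¥3141, so operating at a loss of ¥261 is better by ¥2880.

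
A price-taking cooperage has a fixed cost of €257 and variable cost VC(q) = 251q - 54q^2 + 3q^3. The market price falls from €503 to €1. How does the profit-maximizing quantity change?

AVC = 251 - 54q + 3q^2, minimized at q = 9 where min AVC = €8. MC = 251 - 108q + 9q^2.
With P = €503 above the shutdown price, P = MC gives q = 14.
At P = €1 < min AVC = €8, price no longer covers variable cost at any output, so the firm shuts down: q = 0.

Output falls from 14 to 0 (the firm shuts down)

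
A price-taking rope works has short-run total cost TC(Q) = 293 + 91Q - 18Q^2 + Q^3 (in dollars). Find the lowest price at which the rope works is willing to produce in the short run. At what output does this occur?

$10 per unit, at Q = 9

Short-run supply begins at min AVC. From VC = 91Q - 18Q^2 + Q^3, AVC = 91 - 18Q + Q^2.
dAVC/dQ = -18 + 2Q = 0 gives Q = 9. min AVC = 91 - 18·9 + 9^2 = 10.
The firm shuts down for any P below $10.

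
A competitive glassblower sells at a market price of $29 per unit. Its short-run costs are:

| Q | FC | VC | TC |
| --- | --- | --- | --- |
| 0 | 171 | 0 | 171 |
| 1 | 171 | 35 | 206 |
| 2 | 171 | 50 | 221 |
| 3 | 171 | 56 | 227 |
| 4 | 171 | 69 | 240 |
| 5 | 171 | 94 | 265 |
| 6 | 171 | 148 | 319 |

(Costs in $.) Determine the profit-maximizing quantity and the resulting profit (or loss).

Profit at each row (π = 29Q − TC): Q=0: -171; Q=1: -177; Q=2: -163; Q=3: -140; Q=4: -124; Q=5: -120; Q=6: -145.
Profit is maximized at Q = 5. AVC there is 94/5 = $18.80 ≤ P, so producing beats shutting down (which would give -$171).

Q = 5; profit = -$120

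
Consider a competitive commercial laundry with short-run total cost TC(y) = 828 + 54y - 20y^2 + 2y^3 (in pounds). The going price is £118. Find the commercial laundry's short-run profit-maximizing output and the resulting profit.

Profit = -£60 at y = 8

AVC = 54 - 20y + 2y^2 has its minimum £4 at y = 5; price £118 clears that bar, so the firm operates.
MC = 54 - 40y + 6y^2. Setting P = MC and taking the root on the rising branch gives y* = 8.
TR = 118·8 = 944. TC = 828 + 176 = 1004. Profit = 944 − 1004 = -£60.
By producing, the firm covers all variable cost plus £768 of fixed cost; shutting down would lose the full £828.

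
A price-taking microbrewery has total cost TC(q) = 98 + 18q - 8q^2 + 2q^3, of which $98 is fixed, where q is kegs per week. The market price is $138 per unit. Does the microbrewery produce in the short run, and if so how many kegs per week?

Produce at q = 6

Variable cost is VC = 18q - 8q^2 + 2q^3, so AVC = VC/q = 18 - 8q + 2q^2 and MC = dTC/dq = 18 - 16q + 6q^2.
The AVC parabola has its vertex at q = 8/4 = 2, where AVC = 18 - 8·2 + 2·2^2 = $10.
Because $138 ≥ $10, revenue can cover variable cost; the firm operates.
P = MC gives -120 - 16q + 6q^2 = 0, with roots -10/3 and 6. Take the larger (rising MC): q* = 6.
Check: AVC at q = 6 is $42 ≤ P, so revenue covers variable cost.
Profit = P·q − TC = 138·6 − 350 = $478.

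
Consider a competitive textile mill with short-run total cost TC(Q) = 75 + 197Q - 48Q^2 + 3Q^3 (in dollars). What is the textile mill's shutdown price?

Short-run supply begins at min AVC. From VC = 197Q - 48Q^2 + 3Q^3, AVC = 197 - 48Q + 3Q^2.
At the minimum of AVC, MC = AVC. MC = 197 - 96Q + 9Q^2; setting MC = AVC gives 6Q^2 - 48Q = 0, so Q = 8. min AVC = 5.
So the shutdown price is $5.

$5 per unit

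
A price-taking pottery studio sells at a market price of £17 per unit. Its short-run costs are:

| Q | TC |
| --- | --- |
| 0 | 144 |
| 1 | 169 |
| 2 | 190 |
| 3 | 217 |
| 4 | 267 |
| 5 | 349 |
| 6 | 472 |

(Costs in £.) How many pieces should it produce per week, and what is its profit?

Q = 0 (shut down); profit = -£144

Profit at each row (π = 17Q − TC): Q=0: -144; Q=1: -152; Q=2: -156; Q=3: -166; Q=4: -199; Q=5: -264; Q=6: -370.
Profit is highest at Q = 0. Equivalently, the lowest AVC in the table is 46/2 ≈ £23 at Q = 2, and P = £17 falls below it — price never covers variable cost, so the firm shuts down and loses only its fixed cost.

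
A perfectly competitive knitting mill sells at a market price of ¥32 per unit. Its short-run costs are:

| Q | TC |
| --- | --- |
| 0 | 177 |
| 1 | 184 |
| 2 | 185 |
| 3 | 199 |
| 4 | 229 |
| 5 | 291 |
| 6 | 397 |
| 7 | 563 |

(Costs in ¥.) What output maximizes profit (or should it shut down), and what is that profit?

Q = 4; profit = -¥101

Tabulate TR − TC: Q=0: -177; Q=1: -152; Q=2: -121; Q=3: -103; Q=4: -101; Q=5: -131; Q=6: -205; Q=7: -339.
Profit is maximized at Q = 4. AVC there is 52/4 = ¥13 ≤ P, so producing beats shutting down (which would give -¥177).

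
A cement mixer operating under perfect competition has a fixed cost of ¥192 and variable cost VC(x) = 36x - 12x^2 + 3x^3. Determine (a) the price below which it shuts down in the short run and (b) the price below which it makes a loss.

Shutdown price = ¥24; break-even price = ¥84

Shutdown price = min AVC. AVC = 36 - 12x + 3x^2, with vertex at x = 2 and minimum ¥24.
ATC = 192/x + 36 - 12x + 3x^2. Setting dATC/dx = −192/x^2 − 12 + 6x = 0 gives x = 4 (since 6·4^3 − 12·4^2 = 192).
min ATC = 192/4 + 36 − 12·4 + 3·4^2 = ¥84. That is the break-even price.
For ¥24 ≤ P < ¥84 the firm produces at a loss; below ¥24 it shuts down.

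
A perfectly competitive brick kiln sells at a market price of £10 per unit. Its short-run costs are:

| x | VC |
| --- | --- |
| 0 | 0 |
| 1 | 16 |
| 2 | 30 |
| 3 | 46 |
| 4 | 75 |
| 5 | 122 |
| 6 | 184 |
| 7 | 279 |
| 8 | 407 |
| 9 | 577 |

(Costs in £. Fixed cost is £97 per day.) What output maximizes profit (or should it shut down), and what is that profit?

x = 0 (shut down); profit = -£97

Compute π = P·x − TC at each output: x=0: -97; x=1: -103; x=2: -107; x=3: -113; x=4: -132; x=5: -169; x=6: -221; x=7: -306; x=8: -424; x=9: -584.
Profit is highest at x = 0. Equivalently, the lowest AVC in the table is 30/2 ≈ £15 at x = 2, and P = £10 falls below it — price never covers variable cost, so the firm shuts down and loses only its fixed cost.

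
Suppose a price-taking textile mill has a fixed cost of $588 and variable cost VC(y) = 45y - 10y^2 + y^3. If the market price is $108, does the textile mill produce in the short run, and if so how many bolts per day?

Produce at y = 9

Variable cost is VC = 45y - 10y^2 + y^3, so AVC = VC/y = 45 - 10y + y^2 and MC = dTC/dy = 45 - 20y + 3y^2.
AVC is minimized where dAVC/dy = -10 + 2y = 0, at y = 5; min AVC = 45 - 10·5 + 5^2 = $20.
Since P = $108 ≥ min AVC = $20, price covers variable cost and the firm should produce.
Solving P = MC: -63 - 20y + 3y^2 = 0 ⇒ y = -7/3 or 9. On the upward-sloping branch, y* = 9.
Check: AVC at y = 9 is $36 ≤ P, so revenue covers variable cost.
Profit = P·y − TC = 108·9 − 912 = $60.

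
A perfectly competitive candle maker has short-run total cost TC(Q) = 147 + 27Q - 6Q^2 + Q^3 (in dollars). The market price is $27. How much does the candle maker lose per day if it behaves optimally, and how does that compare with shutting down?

Profit = -$115 at Q = 4

AVC = 27 - 6Q + Q^2; min AVC = $18 at Q = 3. Since P = $27 ≥ min AVC, the firm produces.
MC = 27 - 12Q + 3Q^2. Setting P = MC and taking the root on the rising branch gives Q* = 4.
TR = 27·4 = 108. TC = 147 + 76 = 223. Profit = 108 − 223 = -$115.
Shutting down would mean losing the fixed cost of $147, so operating at a loss of $115 is better by $32.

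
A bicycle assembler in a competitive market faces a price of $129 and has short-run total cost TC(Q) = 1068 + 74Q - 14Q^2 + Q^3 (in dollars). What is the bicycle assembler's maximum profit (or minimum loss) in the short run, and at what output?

AVC = 74 - 14Q + Q^2 has its minimum $25 at Q = 7; price $129 clears that bar, so the firm operates.
With MC = 74 - 28Q + 3Q^2, P = MC on the upward-sloping part at Q* = 11.
TR = 129·11 = 1419. TC = 1068 + 451 = 1519. Profit = 1419 − 1519 = -$100.
By producing, the firm covers all variable cost plus $968 of fixed cost; shutting down would lose the full $1068.

Profit = -$100 at Q = 11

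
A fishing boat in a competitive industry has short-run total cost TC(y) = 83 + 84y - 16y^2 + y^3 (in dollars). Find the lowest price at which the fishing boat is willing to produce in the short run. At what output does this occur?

$20 per unit, at y = 8

The shutdown price is the minimum of AVC. VC = 84y - 16y^2 + y^3, so AVC = 84 - 16y + y^2.
At the minimum of AVC, MC = AVC. MC = 84 - 32y + 3y^2; setting MC = AVC gives 2y^2 - 16y = 0, so y = 8. min AVC = 20.
For P < $20 the firm produces nothing.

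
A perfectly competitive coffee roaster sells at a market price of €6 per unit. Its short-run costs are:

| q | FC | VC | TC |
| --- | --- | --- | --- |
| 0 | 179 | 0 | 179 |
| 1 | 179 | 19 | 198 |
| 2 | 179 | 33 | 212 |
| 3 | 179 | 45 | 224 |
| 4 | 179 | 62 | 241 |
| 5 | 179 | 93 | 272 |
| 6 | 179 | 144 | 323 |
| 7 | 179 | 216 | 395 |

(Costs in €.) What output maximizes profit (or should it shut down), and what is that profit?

q = 0 (shut down); profit = -€179

Tabulate TR − TC: q=0: -179; q=1: -192; q=2: -200; q=3: -206; q=4: -217; q=5: -242; q=6: -287; q=7: -353.
Profit is highest at q = 0. Equivalently, the lowest AVC in the table is 45/3 ≈ €15 at q = 3, and P = €6 falls below it — price never covers variable cost, so the firm shuts down and loses only its fixed cost.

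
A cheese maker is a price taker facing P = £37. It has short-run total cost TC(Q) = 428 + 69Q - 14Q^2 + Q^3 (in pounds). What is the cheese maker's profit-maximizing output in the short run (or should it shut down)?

Produce at Q = 8

From TC, MC = TC'(Q) = 69 - 28Q + 3Q^2 and AVC = VC/Q = 69 - 14Q + Q^2.
AVC is minimized where dAVC/dQ = -14 + 2Q = 0, at Q = 7; min AVC = 69 - 14·7 + 7^2 = £20.
Because £37 ≥ £20, revenue can cover variable cost; the firm operates.
Set P = MC: 37 = 69 - 28Q + 3Q^2 → 32 - 28Q + 3Q^2 = 0. The roots are Q = 4/3 and Q = 8; the profit-maximizing output is on the rising part of MC, so Q* = 8.
Check: AVC at Q = 8 is £21 ≤ P, so revenue covers variable cost.
Profit = P·Q − TC = 37·8 − 596 = -£300, a loss, but smaller than the £428 fixed cost the firm would lose by shutting down.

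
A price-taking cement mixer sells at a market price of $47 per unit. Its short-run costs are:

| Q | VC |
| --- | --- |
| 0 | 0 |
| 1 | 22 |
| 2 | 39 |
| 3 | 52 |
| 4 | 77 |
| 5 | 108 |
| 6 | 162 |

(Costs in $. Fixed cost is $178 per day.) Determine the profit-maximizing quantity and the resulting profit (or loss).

Tabulate TR − TC: Q=0: -178; Q=1: -153; Q=2: -123; Q=3: -89; Q=4: -67; Q=5: -51; Q=6: -58.
Profit is maximized at Q = 5. AVC there is 108/5 = $21.60 ≤ P, so producing beats shutting down (which would give -$178).

Q = 5; profit = -$51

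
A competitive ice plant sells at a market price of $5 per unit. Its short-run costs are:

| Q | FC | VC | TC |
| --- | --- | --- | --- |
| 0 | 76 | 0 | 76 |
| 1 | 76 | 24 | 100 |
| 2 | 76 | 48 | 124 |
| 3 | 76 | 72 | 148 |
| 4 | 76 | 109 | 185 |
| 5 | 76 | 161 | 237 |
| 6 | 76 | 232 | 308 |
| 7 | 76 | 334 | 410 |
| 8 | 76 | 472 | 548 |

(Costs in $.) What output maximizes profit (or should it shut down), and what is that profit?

Tabulate TR − TC: Q=0: -76; Q=1: -95; Q=2: -114; Q=3: -133; Q=4: -165; Q=5: -212; Q=6: -278; Q=7: -375; Q=8: -508.
Profit is highest at Q = 0. Equivalently, the lowest AVC in the table is 24/1 ≈ $24 at Q = 1, and P = $5 falls below it — price never covers variable cost, so the firm shuts down and loses only its fixed cost.

Q = 0 (shut down); profit = -$76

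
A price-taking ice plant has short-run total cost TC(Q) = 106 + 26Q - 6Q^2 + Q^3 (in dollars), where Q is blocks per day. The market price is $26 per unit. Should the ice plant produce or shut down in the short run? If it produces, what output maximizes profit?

Produce at Q = 4

From TC, MC = TC'(Q) = 26 - 12Q + 3Q^2 and AVC = VC/Q = 26 - 6Q + Q^2.
AVC is minimized where dAVC/dQ = -6 + 2Q = 0, at Q = 3; min AVC = 26 - 6·3 + 3^2 = $17.
Because $26 ≥ $17, revenue can cover variable cost; the firm operates.
Set P = MC: 26 = 26 - 12Q + 3Q^2 → -12Q + 3Q^2 = 0. The roots are Q = 0 and Q = 4; the profit-maximizing output is on the rising part of MC, so Q* = 4.
Check: AVC at Q = 4 is $18 ≤ P, so revenue covers variable cost.
Profit = P·Q − TC = 26·4 − 178 = -$74, a loss, but smaller than the $106 fixed cost the firm would lose by shutting down.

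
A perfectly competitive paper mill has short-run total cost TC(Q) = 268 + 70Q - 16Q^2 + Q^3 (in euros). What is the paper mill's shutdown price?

The firm shuts down when price falls below the minimum of average variable cost. AVC = VC/Q = 70 - 16Q + Q^2.
dAVC/dQ = -16 + 2Q = 0 gives Q = 8. min AVC = 70 - 16·8 + 8^2 = 6.
For P < €6 the firm produces nothing.

€6 per unit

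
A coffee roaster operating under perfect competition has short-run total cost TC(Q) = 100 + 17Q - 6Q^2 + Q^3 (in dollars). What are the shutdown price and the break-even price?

Shutdown price = min AVC. AVC = 17 - 6Q + Q^2, with vertex at Q = 3 and minimum $8.
ATC = 100/Q + 17 - 6Q + Q^2. Setting dATC/dQ = −100/Q^2 − 6 + 2Q = 0 gives Q = 5 (since 2·5^3 − 6·5^2 = 100).
min ATC = 100/5 + 17 − 6·5 + 5^2 = $32. That is the break-even price.
Between these two prices the firm operates at a loss; above $32 it earns a profit.

Shutdown price = $8; break-even price = $32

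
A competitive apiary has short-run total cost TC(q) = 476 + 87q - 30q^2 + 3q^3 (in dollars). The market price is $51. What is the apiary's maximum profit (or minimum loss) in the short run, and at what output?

AVC = 87 - 30q + 3q^2; min AVC = $12 at q = 5. Since P = $51 ≥ min AVC, the firm produces.
MC = 87 - 60q + 9q^2. Setting P = MC and taking the root on the rising branch gives q* = 6.
TR = 51·6 = 306. TC = 476 + 90 = 566. Profit = 306 − 566 = -$260.
By producing, the firm covers all variable cost plus $216 of fixed cost; shutting down would lose the full $476.

Profit = -$260 at q = 6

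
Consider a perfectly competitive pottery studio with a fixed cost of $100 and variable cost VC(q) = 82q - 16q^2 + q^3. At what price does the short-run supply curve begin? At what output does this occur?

$18 per unit, at q = 8

The firm shuts down when price falls below the minimum of average variable cost. AVC = VC/q = 82 - 16q + q^2.
At the minimum of AVC, MC = AVC. MC = 82 - 32q + 3q^2; setting MC = AVC gives 2q^2 - 16q = 0, so q = 8. min AVC = 18.
So the shutdown price is $18.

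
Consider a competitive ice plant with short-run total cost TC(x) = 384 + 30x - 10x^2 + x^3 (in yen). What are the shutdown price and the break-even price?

Shutdown price = min AVC. AVC = 30 - 10x + x^2, with vertex at x = 5 and minimum ¥5.
ATC = 384/x + 30 - 10x + x^2. Setting dATC/dx = −384/x^2 − 10 + 2x = 0 gives x = 8 (since 2·8^3 − 10·8^2 = 384).
min ATC = 384/8 + 30 − 10·8 + 8^2 = ¥62. That is the break-even price.
For ¥5 ≤ P < ¥62 the firm produces at a loss; below ¥5 it shuts down.

Shutdown price = ¥5; break-even price = ¥62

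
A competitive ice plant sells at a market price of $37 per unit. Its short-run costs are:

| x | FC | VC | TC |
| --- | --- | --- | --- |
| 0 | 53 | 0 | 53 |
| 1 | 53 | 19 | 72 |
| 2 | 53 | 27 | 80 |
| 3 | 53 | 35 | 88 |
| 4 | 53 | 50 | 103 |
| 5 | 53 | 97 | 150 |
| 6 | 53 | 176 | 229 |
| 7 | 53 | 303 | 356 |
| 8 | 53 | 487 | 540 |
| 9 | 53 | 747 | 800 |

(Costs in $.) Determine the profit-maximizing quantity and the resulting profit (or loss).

x = 4; profit = $45

Profit at each row (π = 37x − TC): x=0: -53; x=1: -35; x=2: -6; x=3: 23; x=4: 45; x=5: 35; x=6: -7; x=7: -97; x=8: -244; x=9: -467.
Profit is maximized at x = 4. AVC there is 50/4 = $12.50 ≤ P, so producing beats shutting down (which would give -$53).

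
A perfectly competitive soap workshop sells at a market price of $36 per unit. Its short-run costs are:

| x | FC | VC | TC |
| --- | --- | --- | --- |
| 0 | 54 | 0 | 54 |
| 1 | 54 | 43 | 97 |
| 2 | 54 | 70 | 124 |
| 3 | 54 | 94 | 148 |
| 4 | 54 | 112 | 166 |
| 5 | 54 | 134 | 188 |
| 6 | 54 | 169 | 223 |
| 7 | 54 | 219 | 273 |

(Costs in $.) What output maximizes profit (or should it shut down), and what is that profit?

x = 6; profit = -$7

Tabulate TR − TC: x=0: -54; x=1: -61; x=2: -52; x=3: -40; x=4: -22; x=5: -8; x=6: -7; x=7: -21.
Profit is maximized at x = 6. AVC there is 169/6 = $28.17 ≤ P, so producing beats shutting down (which would give -$54).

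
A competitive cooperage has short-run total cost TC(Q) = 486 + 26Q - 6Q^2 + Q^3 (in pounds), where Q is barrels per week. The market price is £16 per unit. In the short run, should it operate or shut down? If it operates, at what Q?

Strip out fixed cost: VC = 26Q - 6Q^2 + Q^3. Then AVC = 26 - 6Q + Q^2 and MC = 26 - 12Q + 3Q^2.
AVC hits its minimum where MC = AVC, at Q = 3, giving min AVC = 26 - 6·3 + 3^2 = £17.
Since P = £16 < min AVC = £17, price fails to cover variable cost at any output.
Shutting down limits the loss to fixed cost, £486.

Shut down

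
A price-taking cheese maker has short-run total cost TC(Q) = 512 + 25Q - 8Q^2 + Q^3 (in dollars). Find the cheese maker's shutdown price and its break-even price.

Shutdown price = min AVC. AVC = 25 - 8Q + Q^2, with vertex at Q = 4 and minimum $9.
ATC = 512/Q + 25 - 8Q + Q^2. Setting dATC/dQ = −512/Q^2 − 8 + 2Q = 0 gives Q = 8 (since 2·8^3 − 8·8^2 = 512).
min ATC = 512/8 + 25 − 8·8 + 8^2 = $89. That is the break-even price.
For $9 ≤ P < $89 the firm produces at a loss; below $9 it shuts down.

Shutdown price = $9; break-even price = $89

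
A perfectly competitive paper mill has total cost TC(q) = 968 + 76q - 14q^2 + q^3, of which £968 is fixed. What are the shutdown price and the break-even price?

Shutdown price = £27; break-even price = £131

Shutdown price = min AVC. AVC = 76 - 14q + q^2, with vertex at q = 7 and minimum £27.
ATC = 968/q + 76 - 14q + q^2. Setting dATC/dq = −968/q^2 − 14 + 2q = 0 gives q = 11 (since 2·11^3 − 14·11^2 = 968).
min ATC = 968/11 + 76 − 14·11 + 11^2 = £131. That is the break-even price.
Between these two prices the firm operates at a loss; above £131 it earns a profit.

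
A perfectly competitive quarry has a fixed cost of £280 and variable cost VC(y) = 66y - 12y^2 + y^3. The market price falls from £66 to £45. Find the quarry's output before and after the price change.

Output falls from 8 to 7

MC = 66 - 24y + 3y^2; the shutdown threshold is min AVC = £30 (at y = 6).
At P = £66 ≥ min AVC, set P = MC on the rising branch: y = 8.
At P = £45 ≥ min AVC, set P = MC: y = 7. The firm stays open but cuts output.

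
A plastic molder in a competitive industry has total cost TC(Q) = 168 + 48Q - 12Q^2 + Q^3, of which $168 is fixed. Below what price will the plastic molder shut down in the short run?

Short-run supply begins at min AVC. From VC = 48Q - 12Q^2 + Q^3, AVC = 48 - 12Q + Q^2.
At the minimum of AVC, MC = AVC. MC = 48 - 24Q + 3Q^2; setting MC = AVC gives 2Q^2 - 12Q = 0, so Q = 6. min AVC = 12.
The firm shuts down for any P below $12.

$12 per unit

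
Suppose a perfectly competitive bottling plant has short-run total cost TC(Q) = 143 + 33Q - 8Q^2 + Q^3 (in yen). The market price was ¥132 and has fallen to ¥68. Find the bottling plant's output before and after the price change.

Output falls from 9 to 7

MC = 33 - 16Q + 3Q^2; the shutdown threshold is min AVC = ¥17 (at Q = 4).
With P = ¥132 above the shutdown price, P = MC gives Q = 9.
At P = ¥68 ≥ min AVC, set P = MC: Q = 7. The firm stays open but cuts output.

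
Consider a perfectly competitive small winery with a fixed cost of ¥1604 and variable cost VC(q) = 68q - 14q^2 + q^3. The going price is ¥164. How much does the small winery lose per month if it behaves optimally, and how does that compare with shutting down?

Profit = -¥164 at q = 12

AVC = 68 - 14q + q^2 has its minimum ¥19 at q = 7; price ¥164 clears that bar, so the firm operates.
With MC = 68 - 28q + 3q^2, P = MC on the upward-sloping part at q* = 12.
TR = 164·12 = 1968. TC = 1604 + 528 = 2132. Profit = 1968 − 2132 = -¥164.
By producing, the firm covers all variable cost plus ¥1440 of fixed cost; shutting down would lose the full ¥1604.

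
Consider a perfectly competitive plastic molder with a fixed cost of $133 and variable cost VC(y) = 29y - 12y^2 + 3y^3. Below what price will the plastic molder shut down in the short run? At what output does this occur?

The shutdown price is the minimum of AVC. VC = 29y - 12y^2 + 3y^3, so AVC = 29 - 12y + 3y^2.
dAVC/dy = -12 + 6y = 0 gives y = 2. min AVC = 29 - 12·2 + 3·2^2 = 17.
For P < $17 the firm produces nothing.

$17 per unit, at y = 2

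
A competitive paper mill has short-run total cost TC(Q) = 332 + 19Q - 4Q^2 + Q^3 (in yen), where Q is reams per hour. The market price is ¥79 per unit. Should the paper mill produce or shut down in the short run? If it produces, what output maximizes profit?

Strip out fixed cost: VC = 19Q - 4Q^2 + Q^3. Then AVC = 19 - 4Q + Q^2 and MC = 19 - 8Q + 3Q^2.
The AVC parabola has its vertex at Q = 4/2 = 2, where AVC = 19 - 4·2 + 2^2 = ¥15.
Since P = ¥79 ≥ min AVC = ¥15, price covers variable cost and the firm should produce.
P = MC gives -60 - 8Q + 3Q^2 = 0, with roots -10/3 and 6. Take the larger (rising MC): Q* = 6.
Check: AVC at Q = 6 is ¥31 ≤ P, so revenue covers variable cost.
Profit = P·Q − TC = 79·6 − 518 = -¥44, a loss, but smaller than the ¥332 fixed cost the firm would lose by shutting down.

Produce at Q = 6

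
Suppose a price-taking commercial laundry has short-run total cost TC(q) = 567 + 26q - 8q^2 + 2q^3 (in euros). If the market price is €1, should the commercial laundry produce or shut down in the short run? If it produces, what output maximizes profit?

Shut down

From TC, MC = TC'(q) = 26 - 16q + 6q^2 and AVC = VC/q = 26 - 8q + 2q^2.
AVC is minimized where dAVC/dq = -8 + 4q = 0, at q = 2; min AVC = 26 - 8·2 + 2·2^2 = €18.
With P < min AVC (€1 < €18), every unit sold adds to the loss.
Best response: produce nothing and absorb the €567 fixed cost.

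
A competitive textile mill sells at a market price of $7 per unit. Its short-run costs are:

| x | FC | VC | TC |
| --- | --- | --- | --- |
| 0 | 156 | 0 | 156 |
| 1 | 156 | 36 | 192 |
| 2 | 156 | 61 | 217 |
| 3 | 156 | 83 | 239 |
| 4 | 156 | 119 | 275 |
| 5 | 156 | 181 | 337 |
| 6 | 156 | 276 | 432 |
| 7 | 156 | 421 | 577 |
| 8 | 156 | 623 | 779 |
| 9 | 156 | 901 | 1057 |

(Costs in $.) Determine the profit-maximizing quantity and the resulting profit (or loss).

Profit at each row (π = 7x − TC): x=0: -156; x=1: -185; x=2: -203; x=3: -218; x=4: -247; x=5: -302; x=6: -390; x=7: -528; x=8: -723; x=9: -994.
Profit is highest at x = 0. Equivalently, the lowest AVC in the table is 83/3 ≈ $27.67 at x = 3, and P = $7 falls below it — price never covers variable cost, so the firm shuts down and loses only its fixed cost.

x = 0 (shut down); profit = -$156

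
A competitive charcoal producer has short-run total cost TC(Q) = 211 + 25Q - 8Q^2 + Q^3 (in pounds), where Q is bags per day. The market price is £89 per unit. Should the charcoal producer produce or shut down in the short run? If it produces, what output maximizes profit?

From TC, MC = TC'(Q) = 25 - 16Q + 3Q^2 and AVC = VC/Q = 25 - 8Q + Q^2.
The AVC parabola has its vertex at Q = 8/2 = 4, where AVC = 25 - 8·4 + 4^2 = £9.
Since P = £89 ≥ min AVC = £9, price covers variable cost and the firm should produce.
Set P = MC: 89 = 25 - 16Q + 3Q^2 → -64 - 16Q + 3Q^2 = 0. The roots are Q = -8/3 and Q = 8; the profit-maximizing output is on the rising part of MC, so Q* = 8.
Check: AVC at Q = 8 is £25 ≤ P, so revenue covers variable cost.
Profit = P·Q − TC = 89·8 − 411 = £301.

Produce at Q = 8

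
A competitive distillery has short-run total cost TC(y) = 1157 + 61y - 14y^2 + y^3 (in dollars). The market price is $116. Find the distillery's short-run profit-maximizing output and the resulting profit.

AVC = 61 - 14y + y^2; min AVC = $12 at y = 7. Since P = $116 ≥ min AVC, the firm produces.
With MC = 61 - 28y + 3y^2, P = MC on the upward-sloping part at y* = 11.
TR = 116·11 = 1276. TC = 1157 + 308 = 1465. Profit = 1276 − 1465 = -$189.
That loss of $189 beats the $1157 the firm would lose by shutting down; producing recovers $968 of fixed cost.

Profit = -$189 at y = 11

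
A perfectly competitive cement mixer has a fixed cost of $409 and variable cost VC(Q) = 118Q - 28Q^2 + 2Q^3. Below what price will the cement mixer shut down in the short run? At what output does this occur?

$20 per unit, at Q = 7

Short-run supply begins at min AVC. From VC = 118Q - 28Q^2 + 2Q^3, AVC = 118 - 28Q + 2Q^2.
At the minimum of AVC, MC = AVC. MC = 118 - 56Q + 6Q^2; setting MC = AVC gives 4Q^2 - 28Q = 0, so Q = 7. min AVC = 20.
For P < $20 the firm produces nothing.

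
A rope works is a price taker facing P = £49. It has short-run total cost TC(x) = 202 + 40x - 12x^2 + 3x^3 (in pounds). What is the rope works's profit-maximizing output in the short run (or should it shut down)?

Produce at x = 3

Strip out fixed cost: VC = 40x - 12x^2 + 3x^3. Then AVC = 40 - 12x + 3x^2 and MC = 40 - 24x + 9x^2.
AVC is minimized where dAVC/dx = -12 + 6x = 0, at x = 2; min AVC = 40 - 12·2 + 3·2^2 = £28.
Because £49 ≥ £28, revenue can cover variable cost; the firm operates.
P = MC gives -9 - 24x + 9x^2 = 0, with roots -1/3 and 3. Take the larger (rising MC): x* = 3.
Check: AVC at x = 3 is £31 ≤ P, so revenue covers variable cost.
Profit = P·x − TC = 49·3 − 295 = -£148, a loss, but smaller than the £202 fixed cost the firm would lose by shutting down.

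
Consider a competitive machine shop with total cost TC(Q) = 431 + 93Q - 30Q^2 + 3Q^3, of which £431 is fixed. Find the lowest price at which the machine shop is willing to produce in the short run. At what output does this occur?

£18 per unit, at Q = 5

Short-run supply begins at min AVC. From VC = 93Q - 30Q^2 + 3Q^3, AVC = 93 - 30Q + 3Q^2.
dAVC/dQ = -30 + 6Q = 0 gives Q = 5. min AVC = 93 - 30·5 + 3·5^2 = 18.
The firm shuts down for any P below £18.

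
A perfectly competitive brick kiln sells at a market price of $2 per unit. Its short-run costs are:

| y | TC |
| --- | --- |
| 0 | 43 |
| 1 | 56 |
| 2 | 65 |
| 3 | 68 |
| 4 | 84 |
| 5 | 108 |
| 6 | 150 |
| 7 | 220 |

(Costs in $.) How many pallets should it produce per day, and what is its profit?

Tabulate TR − TC: y=0: -43; y=1: -54; y=2: -61; y=3: -62; y=4: -76; y=5: -98; y=6: -138; y=7: -206.
Profit is highest at y = 0. Equivalently, the lowest AVC in the table is 25/3 ≈ $8.33 at y = 3, and P = $2 falls below it — price never covers variable cost, so the firm shuts down and loses only its fixed cost.

y = 0 (shut down); profit = -$43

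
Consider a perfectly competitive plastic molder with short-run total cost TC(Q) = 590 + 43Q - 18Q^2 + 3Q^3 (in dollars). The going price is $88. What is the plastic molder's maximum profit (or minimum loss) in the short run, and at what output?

AVC = 43 - 18Q + 3Q^2 has its minimum $16 at Q = 3; price $88 clears that bar, so the firm operates.
With MC = 43 - 36Q + 9Q^2, P = MC on the upward-sloping part at Q* = 5.
TR = 88·5 = 440. TC = 590 + 140 = 730. Profit = 440 − 730 = -$290.
Shutting down would mean losing the fixed cost of $590, so operating at a loss of $290 is better by $300.

Profit = -$290 at Q = 5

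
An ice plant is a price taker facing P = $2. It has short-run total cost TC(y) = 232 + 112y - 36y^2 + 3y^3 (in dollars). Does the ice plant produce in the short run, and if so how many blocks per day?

Shut down

From TC, MC = TC'(y) = 112 - 72y + 9y^2 and AVC = VC/y = 112 - 36y + 3y^2.
AVC hits its minimum where MC = AVC, at y = 6, giving min AVC = 112 - 36·6 + 3·6^2 = $4.
With P < min AVC ($2 < $4), every unit sold adds to the loss.
The firm minimizes its loss by shutting down and losing only its fixed cost of $232.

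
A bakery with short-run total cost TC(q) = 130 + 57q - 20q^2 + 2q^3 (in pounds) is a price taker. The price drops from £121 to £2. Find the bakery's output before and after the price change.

Output falls from 8 to 0 (the firm shuts down)

MC = 57 - 40q + 6q^2; the shutdown threshold is min AVC = £7 (at q = 5).
At P = £121 ≥ min AVC, set P = MC on the rising branch: q = 8.
At P = £2 < min AVC = £7, price no longer covers variable cost at any output, so the firm shuts down: q = 0.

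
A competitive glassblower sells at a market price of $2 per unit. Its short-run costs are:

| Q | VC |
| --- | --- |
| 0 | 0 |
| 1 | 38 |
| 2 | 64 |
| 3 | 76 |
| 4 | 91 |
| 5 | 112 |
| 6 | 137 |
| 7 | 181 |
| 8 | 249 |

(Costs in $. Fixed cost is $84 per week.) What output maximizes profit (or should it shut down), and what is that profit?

Q = 0 (shut down); profit = -$84

Tabulate TR − TC: Q=0: -84; Q=1: -120; Q=2: -144; Q=3: -154; Q=4: -167; Q=5: -186; Q=6: -209; Q=7: -251; Q=8: -317.
Profit is highest at Q = 0. Equivalently, the lowest AVC in the table is 112/5 ≈ $22.40 at Q = 5, and P = $2 falls below it — price never covers variable cost, so the firm shuts down and loses only its fixed cost.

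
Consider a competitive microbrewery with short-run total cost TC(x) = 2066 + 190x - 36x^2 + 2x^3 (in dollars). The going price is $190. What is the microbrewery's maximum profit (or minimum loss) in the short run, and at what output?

AVC = 190 - 36x + 2x^2; min AVC = $28 at x = 9. Since P = $190 ≥ min AVC, the firm produces.
MC = 190 - 72x + 6x^2. Setting P = MC and taking the root on the rising branch gives x* = 12.
TR = 190·12 = 2280. TC = 2066 + 552 = 2618. Profit = 2280 − 2618 = -$338.
That loss of $338 beats the $2066 the firm would lose by shutting down; producing recovers $1728 of fixed cost.

Profit = -$338 at x = 12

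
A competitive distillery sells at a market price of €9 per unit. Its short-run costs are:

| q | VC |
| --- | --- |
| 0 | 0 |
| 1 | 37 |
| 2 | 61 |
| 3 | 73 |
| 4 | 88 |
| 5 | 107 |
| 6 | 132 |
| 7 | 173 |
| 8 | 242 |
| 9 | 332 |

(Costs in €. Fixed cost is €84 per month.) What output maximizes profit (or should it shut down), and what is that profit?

q = 0 (shut down); profit = -€84

Tabulate TR − TC: q=0: -84; q=1: -112; q=2: -127; q=3: -130; q=4: -136; q=5: -146; q=6: -162; q=7: -194; q=8: -254; q=9: -335.
Profit is highest at q = 0. Equivalently, the lowest AVC in the table is 107/5 ≈ €21.40 at q = 5, and P = €9 falls below it — price never covers variable cost, so the firm shuts down and loses only its fixed cost.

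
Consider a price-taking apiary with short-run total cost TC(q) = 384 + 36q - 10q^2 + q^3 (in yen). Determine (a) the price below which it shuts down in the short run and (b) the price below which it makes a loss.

AVC = 36 - 10q + q^2; minimized at q = 5, giving min AVC = ¥11. That is the shutdown price.
ATC = 384/q + 36 - 10q + q^2. Setting dATC/dq = −384/q^2 − 10 + 2q = 0 gives q = 8 (since 2·8^3 − 10·8^2 = 384).
min ATC = 384/8 + 36 − 10·8 + 8^2 = ¥68. That is the break-even price.
Between these two prices the firm operates at a loss; above ¥68 it earns a profit.

Shutdown price = ¥11; break-even price = ¥68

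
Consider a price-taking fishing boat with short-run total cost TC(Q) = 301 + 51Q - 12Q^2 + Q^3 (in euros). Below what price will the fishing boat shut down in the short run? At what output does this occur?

€15 per unit, at Q = 6

Short-run supply begins at min AVC. From VC = 51Q - 12Q^2 + Q^3, AVC = 51 - 12Q + Q^2.
At the minimum of AVC, MC = AVC. MC = 51 - 24Q + 3Q^2; setting MC = AVC gives 2Q^2 - 12Q = 0, so Q = 6. min AVC = 15.
For P < €15 the firm produces nothing.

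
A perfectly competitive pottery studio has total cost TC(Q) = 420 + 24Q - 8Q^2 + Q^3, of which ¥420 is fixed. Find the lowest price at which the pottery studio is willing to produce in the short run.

¥8 per unit

The shutdown price is the minimum of AVC. VC = 24Q - 8Q^2 + Q^3, so AVC = 24 - 8Q + Q^2.
dAVC/dQ = -8 + 2Q = 0 gives Q = 4. min AVC = 24 - 8·4 + 4^2 = 8.
So the shutdown price is ¥8.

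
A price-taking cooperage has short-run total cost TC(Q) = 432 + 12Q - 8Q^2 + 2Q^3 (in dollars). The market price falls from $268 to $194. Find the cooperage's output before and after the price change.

MC = 12 - 16Q + 6Q^2; the shutdown threshold is min AVC = $4 (at Q = 2).
With P = $268 above the shutdown price, P = MC gives Q = 8.
At P = $194 ≥ min AVC, set P = MC: Q = 7. The firm stays open but cuts output.

Output falls from 8 to 7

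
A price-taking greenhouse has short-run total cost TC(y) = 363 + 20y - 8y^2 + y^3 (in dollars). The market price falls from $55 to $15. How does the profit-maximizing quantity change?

Output falls from 7 to 5

MC = 20 - 16y + 3y^2; the shutdown threshold is min AVC = $4 (at y = 4).
With P = $55 above the shutdown price, P = MC gives y = 7.
At P = $15 ≥ min AVC, set P = MC: y = 5. The firm stays open but cuts output.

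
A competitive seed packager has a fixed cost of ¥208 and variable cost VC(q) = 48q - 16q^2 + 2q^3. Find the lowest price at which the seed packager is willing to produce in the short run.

Short-run supply begins at min AVC. From VC = 48q - 16q^2 + 2q^3, AVC = 48 - 16q + 2q^2.
dAVC/dq = -16 + 4q = 0 gives q = 4. min AVC = 48 - 16·4 + 2·4^2 = 16.
So the shutdown price is ¥16.

¥16 per unit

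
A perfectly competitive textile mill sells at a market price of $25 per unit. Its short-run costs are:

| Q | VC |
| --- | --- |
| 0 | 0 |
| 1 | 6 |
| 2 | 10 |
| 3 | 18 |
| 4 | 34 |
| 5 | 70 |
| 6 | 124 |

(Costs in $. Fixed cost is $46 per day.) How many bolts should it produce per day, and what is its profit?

Q = 4; profit = $20

Profit at each row (π = 25Q − TC): Q=0: -46; Q=1: -27; Q=2: -6; Q=3: 11; Q=4: 20; Q=5: 9; Q=6: -20.
Profit is maximized at Q = 4. AVC there is 34/4 = $8.50 ≤ P, so producing beats shutting down (which would give -$46).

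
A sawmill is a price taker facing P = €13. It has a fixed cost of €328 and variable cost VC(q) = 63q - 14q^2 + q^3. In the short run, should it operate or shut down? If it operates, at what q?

Variable cost is VC = 63q - 14q^2 + q^3, so AVC = VC/q = 63 - 14q + q^2 and MC = dTC/dq = 63 - 28q + 3q^2.
The AVC parabola has its vertex at q = 14/2 = 7, where AVC = 63 - 14·7 + 7^2 = €14.
Since P = €13 < min AVC = €14, price fails to cover variable cost at any output.
Shutting down limits the loss to fixed cost, €328.

Shut down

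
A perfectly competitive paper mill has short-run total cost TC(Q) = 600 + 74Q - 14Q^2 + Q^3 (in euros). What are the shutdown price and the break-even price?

AVC = 74 - 14Q + Q^2; minimized at Q = 7, giving min AVC = €25. That is the shutdown price.
ATC = 600/Q + 74 - 14Q + Q^2. Setting dATC/dQ = −600/Q^2 − 14 + 2Q = 0 gives Q = 10 (since 2·10^3 − 14·10^2 = 600).
min ATC = 600/10 + 74 − 14·10 + 10^2 = €94. That is the break-even price.
Between these two prices the firm operates at a loss; above €94 it earns a profit.

Shutdown price = €25; break-even price = €94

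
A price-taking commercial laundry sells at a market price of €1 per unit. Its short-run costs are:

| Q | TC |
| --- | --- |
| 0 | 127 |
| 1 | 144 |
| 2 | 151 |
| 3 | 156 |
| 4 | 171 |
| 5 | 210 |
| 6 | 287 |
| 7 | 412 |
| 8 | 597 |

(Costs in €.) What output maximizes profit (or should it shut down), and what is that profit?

Q = 0 (shut down); profit = -€127

Compute π = P·Q − TC at each output: Q=0: -127; Q=1: -143; Q=2: -149; Q=3: -153; Q=4: -167; Q=5: -205; Q=6: -281; Q=7: -405; Q=8: -589.
Profit is highest at Q = 0. Equivalently, the lowest AVC in the table is 29/3 ≈ €9.67 at Q = 3, and P = €1 falls below it — price never covers variable cost, so the firm shuts down and loses only its fixed cost.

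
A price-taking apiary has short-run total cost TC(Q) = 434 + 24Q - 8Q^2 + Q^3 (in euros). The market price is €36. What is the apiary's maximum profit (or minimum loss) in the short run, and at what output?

Profit = -€290 at Q = 6

AVC = 24 - 8Q + Q^2 has its minimum €8 at Q = 4; price €36 clears that bar, so the firm operates.
MC = 24 - 16Q + 3Q^2. Setting P = MC and taking the root on the rising branch gives Q* = 6.
TR = 36·6 = 216. TC = 434 + 72 = 506. Profit = 216 − 506 = -€290.
That loss of €290 beats the €434 the firm would lose by shutting down; producing recovers €144 of fixed cost.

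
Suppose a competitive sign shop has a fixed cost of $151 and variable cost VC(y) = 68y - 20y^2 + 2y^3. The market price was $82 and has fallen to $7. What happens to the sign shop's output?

Output falls from 7 to 0 (the firm shuts down)

MC = 68 - 40y + 6y^2; the shutdown threshold is min AVC = $18 (at y = 5).
At P = $82 ≥ min AVC, set P = MC on the rising branch: y = 7.
At P = $7 < min AVC = $18, price no longer covers variable cost at any output, so the firm shuts down: y = 0.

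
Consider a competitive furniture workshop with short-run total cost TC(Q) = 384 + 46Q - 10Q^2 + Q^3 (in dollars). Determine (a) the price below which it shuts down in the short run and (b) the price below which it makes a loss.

Shutdown price = $21; break-even price = $78

Shutdown price = min AVC. AVC = 46 - 10Q + Q^2, with vertex at Q = 5 and minimum $21.
ATC = 384/Q + 46 - 10Q + Q^2. Setting dATC/dQ = −384/Q^2 − 10 + 2Q = 0 gives Q = 8 (since 2·8^3 − 10·8^2 = 384).
min ATC = 384/8 + 46 − 10·8 + 8^2 = $78. That is the break-even price.
Between these two prices the firm operates at a loss; above $78 it earns a profit.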